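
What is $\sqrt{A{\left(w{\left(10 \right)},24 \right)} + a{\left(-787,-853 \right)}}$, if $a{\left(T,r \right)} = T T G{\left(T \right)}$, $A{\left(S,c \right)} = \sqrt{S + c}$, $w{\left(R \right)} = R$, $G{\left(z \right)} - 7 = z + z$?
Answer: $\sqrt{-970551223 + \sqrt{34}} \approx 31154.0 i$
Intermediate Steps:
$G{\left(z \right)} = 7 + 2 z$ ($G{\left(z \right)} = 7 + \left(z + z\right) = 7 + 2 z$)
$a{\left(T,r \right)} = T^{2} \left(7 + 2 T\right)$ ($a{\left(T,r \right)} = T T \left(7 + 2 T\right) = T^{2} \left(7 + 2 T\right)$)
$\sqrt{A{\left(w{\left(10 \right)},24 \right)} + a{\left(-787,-853 \right)}} = \sqrt{\sqrt{10 + 24} + \left(-787\right)^{2} \left(7 + 2 \left(-787\right)\right)} = \sqrt{\sqrt{34} + 619369 \left(7 - 1574\right)} = \sqrt{\sqrt{34} + 619369 \left(-1567\right)} = \sqrt{\sqrt{34} - 970551223} = \sqrt{-970551223 + \sqrt{34}}$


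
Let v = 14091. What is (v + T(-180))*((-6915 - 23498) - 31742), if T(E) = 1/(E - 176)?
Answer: -311794031225/356 ≈ -8.7583e+8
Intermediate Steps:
T(E) = 1/(-176 + E)
(v + T(-180))*((-6915 - 23498) - 31742) = (14091 + 1/(-176 - 180))*((-6915 - 23498) - 31742) = (14091 + 1/(-356))*(-30413 - 31742) = (14091 - 1/356)*(-62155) = (5016395/356)*(-62155) = -311794031225/356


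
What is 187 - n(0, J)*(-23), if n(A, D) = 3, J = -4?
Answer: 256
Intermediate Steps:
187 - n(0, J)*(-23) = 187 - 3*(-23) = 187 - 1*(-69) = 187 + 69 = 256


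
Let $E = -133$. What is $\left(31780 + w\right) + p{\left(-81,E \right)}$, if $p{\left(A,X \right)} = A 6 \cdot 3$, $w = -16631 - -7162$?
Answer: $20853$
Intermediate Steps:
$w = -9469$ ($w = -16631 + 7162 = -9469$)
$p{\left(A,X \right)} = 18 A$ ($p{\left(A,X \right)} = 6 A 3 = 18 A$)
$\left(31780 + w\right) + p{\left(-81,E \right)} = \left(31780 - 9469\right) + 18 \left(-81\right) = 22311 - 1458 = 20853$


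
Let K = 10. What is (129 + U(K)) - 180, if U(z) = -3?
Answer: -54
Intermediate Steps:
(129 + U(K)) - 180 = (129 - 3) - 180 = 126 - 180 = -54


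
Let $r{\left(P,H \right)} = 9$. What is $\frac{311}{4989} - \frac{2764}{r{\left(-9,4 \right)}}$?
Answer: $- \frac{4595599}{14967} \approx -307.05$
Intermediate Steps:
$\frac{311}{4989} - \frac{2764}{r{\left(-9,4 \right)}} = \frac{311}{4989} - \frac{2764}{9} = - \frac{4595599}{14967}$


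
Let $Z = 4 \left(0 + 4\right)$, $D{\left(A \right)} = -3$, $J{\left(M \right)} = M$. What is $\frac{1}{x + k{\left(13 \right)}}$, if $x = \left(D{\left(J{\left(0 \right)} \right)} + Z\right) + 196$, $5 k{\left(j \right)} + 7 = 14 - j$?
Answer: $\frac{5}{1039} \approx 0.0048123$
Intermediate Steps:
$k{\left(j \right)} = \frac{7}{5} - \frac{j}{5}$ ($k{\left(j \right)} = - \frac{7}{5} + \frac{14 - j}{5} = - \frac{7}{5} - \left(- \frac{14}{5} + \frac{j}{5}\right) = \frac{7}{5} - \frac{j}{5}$)
$Z = 16$ ($Z = 4 \cdot 4 = 16$)
$x = 209$ ($x = \left(-3 + 16\right) + 196 = 13 + 196 = 209$)
$\frac{1}{x + k{\left(13 \right)}} = \frac{1}{209 + \left(\frac{7}{5} - \frac{13}{5}\right)} = \frac{1}{209 - \frac{6}{5}} = \frac{1}{\frac{1039}{5}} = \frac{5}{1039}$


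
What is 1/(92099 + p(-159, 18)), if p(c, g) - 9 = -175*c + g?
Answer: 1/119951 ≈ 8.3367e-6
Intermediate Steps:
p(c, g) = 9 + g - 175*c (p(c, g) = 9 + (-175*c + g) = 9 + (g - 175*c) = 9 + g - 175*c)
1/(92099 + p(-159, 18)) = 1/(92099 + (9 + 18 - 175*(-159))) = 1/(92099 + (9 + 18 + 27825)) = 1/(92099 + 27852) = 1/119951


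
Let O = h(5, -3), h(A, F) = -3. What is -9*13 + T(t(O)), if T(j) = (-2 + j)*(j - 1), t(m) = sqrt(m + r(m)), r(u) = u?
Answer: -121 - 3*I*sqrt(6) ≈ -121.0 - 7.3485*I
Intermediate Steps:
O = -3
t(m) = sqrt(2)*sqrt(m) (t(m) = sqrt(m + m) = sqrt(2*m) = sqrt(2)*sqrt(m))
T(j) = (-1 + j)*(-2 + j) (T(j) = (-2 + j)*(-1 + j) = (-1 + j)*(-2 + j))
-9*13 + T(t(O)) = -9*13 + (2 + (sqrt(2)*sqrt(-3))**2 - 3*sqrt(2)*sqrt(-3)) = -117 + (2 + (sqrt(2)*(I*sqrt(3)))**2 - 3*sqrt(2)*I*sqrt(3)) = -117 + (2 + (I*sqrt(6))**2 - 3*I*sqrt(6)) = -117 + (2 - 6 - 3*I*sqrt(6)) = -117 + (-4 - 3*I*sqrt(6)) = -121 - 3*I*sqrt(6)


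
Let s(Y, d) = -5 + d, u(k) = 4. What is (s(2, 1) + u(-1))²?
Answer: 0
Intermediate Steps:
(s(2, 1) + u(-1))² = ((-5 + 1) + 4)² = (-4 + 4)² = 0² = 0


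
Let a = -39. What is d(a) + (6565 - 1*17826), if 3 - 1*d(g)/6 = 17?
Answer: -11345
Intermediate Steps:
d(g) = -84 (d(g) = 18 - 6*17 = 18 - 102 = -84)
d(a) + (6565 - 1*17826) = -84 + (6565 - 1*17826) = -84 + (6565 - 17826) = -84 - 11261 = -11345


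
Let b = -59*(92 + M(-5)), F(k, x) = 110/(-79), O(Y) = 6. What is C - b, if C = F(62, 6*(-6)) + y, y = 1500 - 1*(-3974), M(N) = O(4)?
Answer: 889114/79 ≈ 11255.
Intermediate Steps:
M(N) = 6
F(k, x) = -110/79 (F(k, x) = 110*(-1/79) = -110/79)
y = 5474 (y = 1500 + 3974 = 5474)
b = -5782 (b = -59*(92 + 6) = -59*98 = -5782)
C = 432336/79 (C = -110/79 + 5474 = 432336/79 ≈ 5472.6)
C - b = 432336/79 - 1*(-5782) = 432336/79 + 5782 = 889114/79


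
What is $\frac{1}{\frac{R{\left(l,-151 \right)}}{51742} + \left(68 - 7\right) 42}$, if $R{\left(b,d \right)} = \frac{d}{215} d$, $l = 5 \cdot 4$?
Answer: $\frac{11124530}{28501068661} \approx 0.00039032$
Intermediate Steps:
$l = 20$
$R{\left(b,d \right)} = \frac{d^{2}}{215}$ ($R{\left(b,d \right)} = d \frac{1}{215} d = \frac{d}{215} d = \frac{d^{2}}{215}$)
$\frac{1}{\frac{R{\left(l,-151 \right)}}{51742} + \left(68 - 7\right) 42} = \frac{1}{\frac{\frac{1}{215} \left(-151\right)^{2}}{51742} + \left(68 - 7\right) 42} = \frac{1}{\frac{1}{215} \cdot 22801 \cdot \frac{1}{51742} + 61 \cdot 42} = \frac{1}{\frac{22801}{215} \cdot \frac{1}{51742} + 2562} = \frac{1}{\frac{22801}{11124530} + 2562} = \frac{1}{\frac{28501068661}{11124530}} = \frac{11124530}{28501068661}$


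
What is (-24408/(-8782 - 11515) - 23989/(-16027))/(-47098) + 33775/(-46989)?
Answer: -517507370112157811/719917543075270518 ≈ -0.71884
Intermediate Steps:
(-24408/(-8782 - 11515) - 23989/(-16027))/(-47098) + 33775/(-46989) = (-24408/(-20297) - 23989*(-1/16027))*(-1/47098) + 33775*(-1/46989) = (-24408*(-1/20297) + 23989/16027)*(-1/47098) - 33775/46989 = (24408/20297 + 23989/16027)*(-1/47098) - 33775/46989 = (878091749/325300019)*(-1/47098) - 33775/46989 = -878091749/15320980294862 - 33775/46989 = -517507370112157811/719917543075270518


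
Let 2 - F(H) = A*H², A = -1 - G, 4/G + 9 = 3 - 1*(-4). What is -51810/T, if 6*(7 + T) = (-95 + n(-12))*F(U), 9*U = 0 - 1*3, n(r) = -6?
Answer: 559548/419 ≈ 1335.4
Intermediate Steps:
G = -2 (G = 4/(-9 + (3 - 1*(-4))) = 4/(-9 + (3 + 4)) = 4/(-9 + 7) = 4/(-2) = 4*(-½) = -2)
A = 1 (A = -1 - 1*(-2) = -1 + 2 = 1)
U = -⅓ (U = (0 - 1*3)/9 = (0 - 3)/9 = (⅑)*(-3) = -⅓ ≈ -0.33333)
F(H) = 2 - H²
T = -2095/54 (T = -7 + ((-95 - 6)*(2 - (-⅓)²))/6 = -7 + (-101*(2 - 1*⅑))/6 = -7 + (-101*(2 - ⅑))/6 = -7 + (-101*17/9)/6 = -7 + (⅙)*(-1717/9) = -7 - 1717/54 = -2095/54 ≈ -38.796)
-51810/T = -51810/(-2095/54) = -51810*(-54/2095) = 559548/419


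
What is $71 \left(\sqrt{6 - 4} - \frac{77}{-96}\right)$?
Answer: $\frac{5467}{96} + 71 \sqrt{2} \approx 157.36$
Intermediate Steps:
$71 \left(\sqrt{6 - 4} - \frac{77}{-96}\right) = 71 \left(\sqrt{2} - - \frac{77}{96}\right) = 71 \left(\sqrt{2} + \frac{77}{96}\right) = 71 \left(\frac{77}{96} + \sqrt{2}\right) = \frac{5467}{96} + 71 \sqrt{2}$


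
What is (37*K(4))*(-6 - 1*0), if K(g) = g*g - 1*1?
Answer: -3330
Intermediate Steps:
K(g) = -1 + g² (K(g) = g² - 1 = -1 + g²)
(37*K(4))*(-6 - 1*0) = (37*(-1 + 4²))*(-6 - 1*0) = (37*(-1 + 16))*(-6 + 0) = (37*15)*(-6) = 555*(-6) = -3330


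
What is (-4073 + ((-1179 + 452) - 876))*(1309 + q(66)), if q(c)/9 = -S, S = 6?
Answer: -7123380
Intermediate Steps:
q(c) = -54 (q(c) = 9*(-1*6) = 9*(-6) = -54)
(-4073 + ((-1179 + 452) - 876))*(1309 + q(66)) = (-4073 + ((-1179 + 452) - 876))*(1309 - 54) = (-4073 + (-727 - 876))*1255 = (-4073 - 1603)*1255 = -5676*1255 = -7123380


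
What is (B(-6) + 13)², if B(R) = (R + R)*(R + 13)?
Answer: 5041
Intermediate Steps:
B(R) = 2*R*(13 + R) (B(R) = (2*R)*(13 + R) = 2*R*(13 + R))
(B(-6) + 13)² = (2*(-6)*(13 - 6) + 13)² = (2*(-6)*7 + 13)² = (-84 + 13)² = (-71)² = 5041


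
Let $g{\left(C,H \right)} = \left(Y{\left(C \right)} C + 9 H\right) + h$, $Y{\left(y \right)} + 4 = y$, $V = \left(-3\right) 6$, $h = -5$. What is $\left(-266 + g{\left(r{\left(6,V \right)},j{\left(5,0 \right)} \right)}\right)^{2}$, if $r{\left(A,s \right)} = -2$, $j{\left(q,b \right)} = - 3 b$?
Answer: $67081$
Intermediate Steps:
$V = -18$
$Y{\left(y \right)} = -4 + y$
$g{\left(C,H \right)} = -5 + 9 H + C \left(-4 + C\right)$ ($g{\left(C,H \right)} = \left(\left(-4 + C\right) C + 9 H\right) - 5 = \left(C \left(-4 + C\right) + 9 H\right) - 5 = \left(9 H + C \left(-4 + C\right)\right) - 5 = -5 + 9 H + C \left(-4 + C\right)$)
$\left(-266 + g{\left(r{\left(6,V \right)},j{\left(5,0 \right)} \right)}\right)^{2} = \left(-266 - \left(5 + 2 \left(-4 - 2\right) - \left(-27\right) 0\right)\right)^{2} = \left(-266 - -7\right)^{2} = \left(-266 + \left(-5 + 0 + 12\right)\right)^{2} = \left(-266 + 7\right)^{2} = \left(-259\right)^{2} = 67081$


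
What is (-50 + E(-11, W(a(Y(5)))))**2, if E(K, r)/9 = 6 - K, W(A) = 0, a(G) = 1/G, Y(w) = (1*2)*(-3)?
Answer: 10609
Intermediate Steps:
Y(w) = -6 (Y(w) = 2*(-3) = -6)
E(K, r) = 54 - 9*K (E(K, r) = 9*(6 - K) = 54 - 9*K)
(-50 + E(-11, W(a(Y(5)))))**2 = (-50 + (54 - 9*(-11)))**2 = (-50 + (54 + 99))**2 = (-50 + 153)**2 = 103**2 = 10609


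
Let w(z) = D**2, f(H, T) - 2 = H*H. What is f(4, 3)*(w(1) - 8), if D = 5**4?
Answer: 7031106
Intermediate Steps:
f(H, T) = 2 + H**2 (f(H, T) = 2 + H*H = 2 + H**2)
D = 625
w(z) = 390625 (w(z) = 625**2 = 390625)
f(4, 3)*(w(1) - 8) = (2 + 4**2)*(390625 - 8) = (2 + 16)*390617 = 18*390617 = 7031106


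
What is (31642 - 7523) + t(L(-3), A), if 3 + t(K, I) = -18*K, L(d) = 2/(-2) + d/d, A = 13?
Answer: 24116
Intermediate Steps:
L(d) = 0 (L(d) = 2*(-½) + 1 = -1 + 1 = 0)
t(K, I) = -3 - 18*K
(31642 - 7523) + t(L(-3), A) = (31642 - 7523) + (-3 - 18*0) = 24119 + (-3 + 0) = 24119 - 3 = 24116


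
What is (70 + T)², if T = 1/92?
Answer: 41486481/8464 ≈ 4901.5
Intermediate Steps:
T = 1/92 ≈ 0.010870
(70 + T)² = (70 + 1/92)² = (6441/92)² = 41486481/8464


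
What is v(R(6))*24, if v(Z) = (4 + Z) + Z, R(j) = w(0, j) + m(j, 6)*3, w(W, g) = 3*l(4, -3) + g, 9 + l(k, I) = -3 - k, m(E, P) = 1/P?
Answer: -1896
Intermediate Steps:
l(k, I) = -12 - k (l(k, I) = -9 + (-3 - k) = -12 - k)
w(W, g) = -48 + g (w(W, g) = 3*(-12 - 1*4) + g = 3*(-12 - 4) + g = 3*(-16) + g = -48 + g)
R(j) = -95/2 + j (R(j) = (-48 + j) + 3/6 = (-48 + j) + (1/6)*3 = (-48 + j) + 1/2 = -95/2 + j)
v(Z) = 4 + 2*Z
v(R(6))*24 = (4 + 2*(-95/2 + 6))*24 = (4 + 2*(-83/2))*24 = (4 - 83)*24 = -79*24 = -1896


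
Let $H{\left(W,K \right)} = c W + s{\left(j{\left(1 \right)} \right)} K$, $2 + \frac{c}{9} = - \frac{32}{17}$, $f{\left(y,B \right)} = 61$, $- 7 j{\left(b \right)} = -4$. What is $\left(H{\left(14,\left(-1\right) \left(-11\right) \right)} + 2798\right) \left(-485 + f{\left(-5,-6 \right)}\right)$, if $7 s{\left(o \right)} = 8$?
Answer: $- \frac{117128304}{119} \approx -9.8427 \cdot 10^{5}$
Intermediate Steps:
$j{\left(b \right)} = \frac{4}{7}$ ($j{\left(b \right)} = \left(- \frac{1}{7}\right) \left(-4\right) = \frac{4}{7}$)
$s{\left(o \right)} = \frac{8}{7}$ ($s{\left(o \right)} = \frac{1}{7} \cdot 8 = \frac{8}{7}$)
$c = - \frac{594}{17}$ ($c = -18 + 9 \left(- \frac{32}{17}\right) = -18 - \frac{288}{17} = - \frac{594}{17} \approx -34.941$)
$H{\left(W,K \right)} = - \frac{594 W}{17} + \frac{8 K}{7}$
$\left(H{\left(14,\left(-1\right) \left(-11\right) \right)} + 2798\right) \left(-485 + f{\left(-5,-6 \right)}\right) = \left(\left(\left(- \frac{594}{17}\right) 14 + \frac{8 \left(\left(-1\right) \left(-11\right)\right)}{7}\right) + 2798\right) \left(-485 + 61\right) = \left(\left(- \frac{8316}{17} + \frac{8}{7} \cdot 11\right) + 2798\right) \left(-424\right) = \left(\left(- \frac{8316}{17} + \frac{88}{7}\right) + 2798\right) \left(-424\right) = \left(- \frac{56716}{119} + 2798\right) \left(-424\right) = \frac{276246}{119} \left(-424\right) = - \frac{117128304}{119}$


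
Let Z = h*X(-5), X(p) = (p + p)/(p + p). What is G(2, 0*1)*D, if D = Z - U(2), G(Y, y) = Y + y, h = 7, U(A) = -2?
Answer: 18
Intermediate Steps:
X(p) = 1 (X(p) = (2*p)/((2*p)) = (2*p)*(1/(2*p)) = 1)
Z = 7 (Z = 7*1 = 7)
D = 9 (D = 7 - 1*(-2) = 7 + 2 = 9)
G(2, 0*1)*D = (2 + 0*1)*9 = (2 + 0)*9 = 2*9 = 18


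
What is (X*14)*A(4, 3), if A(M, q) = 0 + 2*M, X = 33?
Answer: 3696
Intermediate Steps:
A(M, q) = 2*M
(X*14)*A(4, 3) = (33*14)*(2*4) = 462*8 = 3696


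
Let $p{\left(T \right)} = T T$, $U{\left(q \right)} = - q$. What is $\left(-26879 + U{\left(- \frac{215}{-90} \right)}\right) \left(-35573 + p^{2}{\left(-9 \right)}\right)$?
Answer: $\frac{7018945690}{9} \approx 7.7988 \cdot 10^{8}$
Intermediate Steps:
$p{\left(T \right)} = T^{2}$
$\left(-26879 + U{\left(- \frac{215}{-90} \right)}\right) \left(-35573 + p^{2}{\left(-9 \right)}\right) = \left(-26879 - - \frac{215}{-90}\right) \left(-35573 + \left(\left(-9\right)^{2}\right)^{2}\right) = \left(-26879 - \left(-215\right) \left(- \frac{1}{90}\right)\right) \left(-35573 + 81^{2}\right) = \left(-26879 - \frac{43}{18}\right) \left(-35573 + 6561\right) = \left(-26879 - \frac{43}{18}\right) \left(-29012\right) = \left(- \frac{483865}{18}\right) \left(-29012\right) = \frac{7018945690}{9}$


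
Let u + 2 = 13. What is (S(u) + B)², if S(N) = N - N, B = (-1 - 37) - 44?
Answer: 6724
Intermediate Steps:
B = -82 (B = -38 - 44 = -82)
u = 11 (u = -2 + 13 = 11)
S(N) = 0
(S(u) + B)² = (0 - 82)² = (-82)² = 6724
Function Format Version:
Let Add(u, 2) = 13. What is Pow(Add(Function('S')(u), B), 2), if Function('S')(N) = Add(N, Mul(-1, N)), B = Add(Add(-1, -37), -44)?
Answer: 6724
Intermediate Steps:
B = -82 (B = Add(-38, -44) = -82)
u = 11 (u = Add(-2, 13) = 11)
Function('S')(N) = 0
Pow(Add(Function('S')(u), B), 2) = Pow(Add(0, -82), 2) = Pow(-82, 2) = 6724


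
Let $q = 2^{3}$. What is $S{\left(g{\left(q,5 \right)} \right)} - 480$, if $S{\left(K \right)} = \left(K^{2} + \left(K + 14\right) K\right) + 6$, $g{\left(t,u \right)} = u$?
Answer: $-354$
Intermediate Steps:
$q = 8$
$S{\left(K \right)} = 6 + K^{2} + K \left(14 + K\right)$ ($S{\left(K \right)} = \left(K^{2} + \left(14 + K\right) K\right) + 6 = \left(K^{2} + K \left(14 + K\right)\right) + 6 = 6 + K^{2} + K \left(14 + K\right)$)
$S{\left(g{\left(q,5 \right)} \right)} - 480 = \left(6 + 2 \cdot 5^{2} + 14 \cdot 5\right) - 480 = \left(6 + 2 \cdot 25 + 70\right) - 480 = \left(6 + 50 + 70\right) - 480 = 126 - 480 = -354$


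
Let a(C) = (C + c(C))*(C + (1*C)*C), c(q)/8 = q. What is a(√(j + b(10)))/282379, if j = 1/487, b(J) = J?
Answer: 43839/137518573 + 43839*√2372177/66971545051 ≈ 0.0013270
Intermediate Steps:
c(q) = 8*q
j = 1/487 ≈ 0.0020534
a(C) = 9*C*(C + C²) (a(C) = (C + 8*C)*(C + (1*C)*C) = (9*C)*(C + C*C) = (9*C)*(C + C²) = 9*C*(C + C²))
a(√(j + b(10)))/282379 = (9*(√(1/487 + 10))²*(1 + √(1/487 + 10)))/282379 = (9*(√(4871/487))²*(1 + √(4871/487)))*(1/282379) = (9*(√2372177/487)²*(1 + √2372177/487))*(1/282379) = (9*(4871/487)*(1 + √2372177/487))*(1/282379) = (43839/487 + 43839*√2372177/237169)*(1/282379) = 43839/137518573 + 43839*√2372177/66971545051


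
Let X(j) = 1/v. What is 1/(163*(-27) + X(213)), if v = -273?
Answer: -273/1201474 ≈ -0.00022722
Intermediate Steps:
X(j) = -1/273 (X(j) = 1/(-273) = -1/273)
1/(163*(-27) + X(213)) = 1/(163*(-27) - 1/273) = 1/(-4401 - 1/273) = 1/(-1201474/273) = -273/1201474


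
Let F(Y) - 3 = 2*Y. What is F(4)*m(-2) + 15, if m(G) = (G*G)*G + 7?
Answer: 4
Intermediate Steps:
m(G) = 7 + G³ (m(G) = G²*G + 7 = G³ + 7 = 7 + G³)
F(Y) = 3 + 2*Y
F(4)*m(-2) + 15 = (3 + 2*4)*(7 + (-2)³) + 15 = (3 + 8)*(7 - 8) + 15 = 11*(-1) + 15 = -11 + 15 = 4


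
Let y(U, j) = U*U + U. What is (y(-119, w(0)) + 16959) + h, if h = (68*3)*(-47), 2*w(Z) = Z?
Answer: 21413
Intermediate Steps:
w(Z) = Z/2
h = -9588 (h = 204*(-47) = -9588)
y(U, j) = U + U² (y(U, j) = U² + U = U + U²)
(y(-119, w(0)) + 16959) + h = (-119*(1 - 119) + 16959) - 9588 = (-119*(-118) + 16959) - 9588 = (14042 + 16959) - 9588 = 31001 - 9588 = 21413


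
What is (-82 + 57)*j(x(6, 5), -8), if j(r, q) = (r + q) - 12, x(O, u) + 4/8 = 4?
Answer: 825/2 ≈ 412.50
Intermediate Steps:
x(O, u) = 7/2 (x(O, u) = -1/2 + 4 = 7/2)
j(r, q) = -12 + q + r (j(r, q) = (q + r) - 12 = -12 + q + r)
(-82 + 57)*j(x(6, 5), -8) = (-82 + 57)*(-12 - 8 + 7/2) = -25*(-33/2) = 825/2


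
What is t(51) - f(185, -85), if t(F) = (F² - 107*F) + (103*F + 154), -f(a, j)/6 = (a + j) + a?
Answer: 4261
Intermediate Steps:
f(a, j) = -12*a - 6*j (f(a, j) = -6*((a + j) + a) = -6*(j + 2*a) = -12*a - 6*j)
t(F) = 154 + F² - 4*F (t(F) = (F² - 107*F) + (154 + 103*F) = 154 + F² - 4*F)
t(51) - f(185, -85) = (154 + 51² - 4*51) - (-12*185 - 6*(-85)) = (154 + 2601 - 204) - (-2220 + 510) = 2551 - 1*(-1710) = 2551 + 1710 = 4261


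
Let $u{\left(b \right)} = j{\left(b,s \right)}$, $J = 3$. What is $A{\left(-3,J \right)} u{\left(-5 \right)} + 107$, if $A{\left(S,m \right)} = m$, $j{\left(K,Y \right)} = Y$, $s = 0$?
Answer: $107$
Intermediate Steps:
$u{\left(b \right)} = 0$
$A{\left(-3,J \right)} u{\left(-5 \right)} + 107 = 3 \cdot 0 + 107 = 0 + 107 = 107$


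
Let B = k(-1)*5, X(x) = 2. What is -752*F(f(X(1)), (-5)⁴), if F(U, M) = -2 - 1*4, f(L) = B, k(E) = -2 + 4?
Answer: 4512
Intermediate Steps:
k(E) = 2
B = 10 (B = 2*5 = 10)
f(L) = 10
F(U, M) = -6 (F(U, M) = -2 - 4 = -6)
-752*F(f(X(1)), (-5)⁴) = -752*(-6) = 4512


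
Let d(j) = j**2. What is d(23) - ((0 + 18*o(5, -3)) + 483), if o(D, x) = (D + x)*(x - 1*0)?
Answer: 154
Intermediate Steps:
o(D, x) = x*(D + x) (o(D, x) = (D + x)*(x + 0) = (D + x)*x = x*(D + x))
d(23) - ((0 + 18*o(5, -3)) + 483) = 23**2 - ((0 + 18*(-3*(5 - 3))) + 483) = 529 - ((0 + 18*(-3*2)) + 483) = 529 - ((0 + 18*(-6)) + 483) = 529 - ((0 - 108) + 483) = 529 - (-108 + 483) = 529 - 1*375 = 529 - 375 = 154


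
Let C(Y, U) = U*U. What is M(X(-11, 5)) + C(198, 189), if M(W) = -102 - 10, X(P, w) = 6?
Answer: 35609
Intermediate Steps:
M(W) = -112
C(Y, U) = U²
M(X(-11, 5)) + C(198, 189) = -112 + 189² = -112 + 35721 = 35609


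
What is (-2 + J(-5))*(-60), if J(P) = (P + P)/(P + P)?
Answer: 60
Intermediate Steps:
J(P) = 1 (J(P) = (2*P)/((2*P)) = (2*P)*(1/(2*P)) = 1)
(-2 + J(-5))*(-60) = (-2 + 1)*(-60) = -1*(-60) = 60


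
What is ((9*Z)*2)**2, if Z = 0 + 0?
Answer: 0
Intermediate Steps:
Z = 0
((9*Z)*2)**2 = ((9*0)*2)**2 = (0*2)**2 = 0**2 = 0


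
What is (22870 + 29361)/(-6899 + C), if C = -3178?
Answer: -52231/10077 ≈ -5.1832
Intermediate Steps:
(22870 + 29361)/(-6899 + C) = (22870 + 29361)/(-6899 - 3178) = 52231/(-10077) = 52231*(-1/10077) = -52231/10077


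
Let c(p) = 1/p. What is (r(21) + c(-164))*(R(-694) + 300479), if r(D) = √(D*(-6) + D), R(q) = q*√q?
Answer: -(1 - 164*I*√105)*(300479 - 694*I*√694)/164 ≈ 1.8551e+5 + 3.0791e+6*I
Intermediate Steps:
R(q) = q^(3/2)
r(D) = √5*√(-D) (r(D) = √(-6*D + D) = √(-5*D) = √5*√(-D))
(r(21) + c(-164))*(R(-694) + 300479) = (√5*√(-1*21) + 1/(-164))*((-694)^(3/2) + 300479) = (√5*√(-21) - 1/164)*(-694*I*√694 + 300479) = (√5*(I*√21) - 1/164)*(300479 - 694*I*√694) = (I*√105 - 1/164)*(300479 - 694*I*√694) = (-1/164 + I*√105)*(300479 - 694*I*√694) = (300479 - 694*I*√694)*(-1/164 + I*√105)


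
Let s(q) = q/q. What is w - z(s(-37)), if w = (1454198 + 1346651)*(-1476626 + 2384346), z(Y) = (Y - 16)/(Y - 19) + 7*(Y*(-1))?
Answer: 15254319925717/6 ≈ 2.5424e+12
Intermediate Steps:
s(q) = 1
z(Y) = -7*Y + (-16 + Y)/(-19 + Y) (z(Y) = (-16 + Y)/(-19 + Y) + 7*(-Y) = (-16 + Y)/(-19 + Y) - 7*Y = -7*Y + (-16 + Y)/(-19 + Y))
w = 2542386654280 (w = 2800849*907720 = 2542386654280)
w - z(s(-37)) = 2542386654280 - (-16 - 7*1² + 134*1)/(-19 + 1) = 2542386654280 - (-16 - 7*1 + 134)/(-18) = 2542386654280 - (-1)*(-16 - 7 + 134)/18 = 2542386654280 - (-1)*111/18 = 2542386654280 - 1*(-37/6) = 2542386654280 + 37/6 = 15254319925717/6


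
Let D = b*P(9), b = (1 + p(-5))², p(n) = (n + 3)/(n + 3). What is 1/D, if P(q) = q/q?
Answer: ¼ ≈ 0.25000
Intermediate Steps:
p(n) = 1 (p(n) = (3 + n)/(3 + n) = 1)
P(q) = 1
b = 4 (b = (1 + 1)² = 2² = 4)
D = 4 (D = 4*1 = 4)
1/D = 1/4 = ¼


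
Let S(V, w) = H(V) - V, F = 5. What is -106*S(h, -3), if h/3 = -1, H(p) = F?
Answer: -848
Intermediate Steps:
H(p) = 5
h = -3 (h = 3*(-1) = -3)
S(V, w) = 5 - V
-106*S(h, -3) = -106*(5 - 1*(-3)) = -106*(5 + 3) = -106*8 = -848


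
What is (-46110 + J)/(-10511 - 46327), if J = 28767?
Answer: 5781/18946 ≈ 0.30513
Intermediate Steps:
(-46110 + J)/(-10511 - 46327) = (-46110 + 28767)/(-10511 - 46327) = -17343/(-56838) = -17343*(-1/56838) = 5781/18946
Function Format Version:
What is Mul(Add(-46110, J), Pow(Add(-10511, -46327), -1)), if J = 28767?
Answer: Rational(5781, 18946) ≈ 0.30513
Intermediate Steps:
Mul(Add(-46110, J), Pow(Add(-10511, -46327), -1)) = Mul(Add(-46110, 28767), Pow(Add(-10511, -46327), -1)) = Mul(-17343, Pow(-56838, -1)) = Mul(-17343, Rational(-1, 56838)) = Rational(5781, 18946)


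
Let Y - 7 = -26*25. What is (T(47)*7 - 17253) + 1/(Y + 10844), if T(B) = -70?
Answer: -180996342/10201 ≈ -17743.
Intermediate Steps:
Y = -643 (Y = 7 - 26*25 = 7 - 650 = -643)
(T(47)*7 - 17253) + 1/(Y + 10844) = (-70*7 - 17253) + 1/(-643 + 10844) = (-490 - 17253) + 1/10201 = -17743 + 1/10201 = -180996342/10201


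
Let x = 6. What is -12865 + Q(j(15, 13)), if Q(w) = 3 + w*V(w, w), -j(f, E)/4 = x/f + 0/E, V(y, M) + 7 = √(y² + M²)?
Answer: -64254/5 - 64*√2/25 ≈ -12854.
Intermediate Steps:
V(y, M) = -7 + √(M² + y²) (V(y, M) = -7 + √(y² + M²) = -7 + √(M² + y²))
j(f, E) = -24/f (j(f, E) = -4*(6/f + 0/E) = -4*(6/f + 0) = -24/f)
Q(w) = 3 + w*(-7 + √2*√(w²)) (Q(w) = 3 + w*(-7 + √(w² + w²)) = 3 + w*(-7 + √(2*w²)) = 3 + w*(-7 + √2*√(w²)))
-12865 + Q(j(15, 13)) = -12865 + (3 + (-24/15)*(-7 + √2*√((-24/15)²))) = -12865 + (3 + (-24*1/15)*(-7 + √2*√((-24*1/15)²))) = -12865 + (3 - 8*(-7 + √2*√((-8/5)²))/5) = -12865 + (3 - 8*(-7 + √2*√(64/25))/5) = -12865 + (3 - 8*(-7 + √2*(8/5))/5) = -12865 + (3 - 8*(-7 + 8*√2/5)/5) = -12865 + (3 + (56/5 - 64*√2/25)) = -12865 + (71/5 - 64*√2/25) = -64254/5 - 64*√2/25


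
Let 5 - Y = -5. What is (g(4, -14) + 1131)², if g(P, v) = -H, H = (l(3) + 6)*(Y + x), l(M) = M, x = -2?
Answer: 1121481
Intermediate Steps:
Y = 10 (Y = 5 - 1*(-5) = 5 + 5 = 10)
H = 72 (H = (3 + 6)*(10 - 2) = 9*8 = 72)
g(P, v) = -72 (g(P, v) = -1*72 = -72)
(g(4, -14) + 1131)² = (-72 + 1131)² = 1059² = 1121481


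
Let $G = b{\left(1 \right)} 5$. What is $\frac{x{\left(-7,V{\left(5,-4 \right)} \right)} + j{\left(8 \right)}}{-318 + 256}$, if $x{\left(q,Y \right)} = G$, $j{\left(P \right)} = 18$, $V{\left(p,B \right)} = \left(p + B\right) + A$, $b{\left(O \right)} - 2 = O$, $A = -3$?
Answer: $- \frac{33}{62} \approx -0.53226$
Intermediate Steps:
$b{\left(O \right)} = 2 + O$
$V{\left(p,B \right)} = -3 + B + p$ ($V{\left(p,B \right)} = \left(p + B\right) - 3 = \left(B + p\right) - 3 = -3 + B + p$)
$G = 15$ ($G = \left(2 + 1\right) 5 = 3 \cdot 5 = 15$)
$x{\left(q,Y \right)} = 15$
$\frac{x{\left(-7,V{\left(5,-4 \right)} \right)} + j{\left(8 \right)}}{-318 + 256} = \frac{15 + 18}{-318 + 256} = \frac{33}{-62} = 33 \left(- \frac{1}{62}\right) = - \frac{33}{62}$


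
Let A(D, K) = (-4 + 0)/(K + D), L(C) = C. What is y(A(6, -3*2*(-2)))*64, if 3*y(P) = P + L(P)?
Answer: -256/27 ≈ -9.4815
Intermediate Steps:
A(D, K) = -4/(D + K)
y(P) = 2*P/3 (y(P) = (P + P)/3 = (2*P)/3 = 2*P/3)
y(A(6, -3*2*(-2)))*64 = (2*(-4/(6 - 3*2*(-2)))/3)*64 = (2*(-4/(6 - 6*(-2)))/3)*64 = (2*(-4/(6 + 12))/3)*64 = (2*(-4/18)/3)*64 = (2*(-4*1/18)/3)*64 = ((2/3)*(-2/9))*64 = -4/27*64 = -256/27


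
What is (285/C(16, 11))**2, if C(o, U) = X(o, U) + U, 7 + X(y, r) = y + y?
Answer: 9025/144 ≈ 62.674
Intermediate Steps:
X(y, r) = -7 + 2*y (X(y, r) = -7 + (y + y) = -7 + 2*y)
C(o, U) = -7 + U + 2*o (C(o, U) = (-7 + 2*o) + U = -7 + U + 2*o)
(285/C(16, 11))**2 = (285/(-7 + 11 + 2*16))**2 = (285/(-7 + 11 + 32))**2 = (285/36)**2 = (285*(1/36))**2 = (95/12)**2 = 9025/144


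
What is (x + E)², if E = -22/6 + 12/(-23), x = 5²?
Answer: 2062096/4761 ≈ 433.12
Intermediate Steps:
x = 25
E = -289/69 (E = -22*⅙ + 12*(-1/23) = -11/3 - 12/23 = -289/69 ≈ -4.1884)
(x + E)² = (25 - 289/69)² = (1436/69)² = 2062096/4761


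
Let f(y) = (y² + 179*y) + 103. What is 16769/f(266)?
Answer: 16769/118473 ≈ 0.14154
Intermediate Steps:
f(y) = 103 + y² + 179*y
16769/f(266) = 16769/(103 + 266² + 179*266) = 16769/(103 + 70756 + 47614) = 16769/118473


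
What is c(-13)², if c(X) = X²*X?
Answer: 4826809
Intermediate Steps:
c(X) = X³
c(-13)² = ((-13)³)² = (-2197)² = 4826809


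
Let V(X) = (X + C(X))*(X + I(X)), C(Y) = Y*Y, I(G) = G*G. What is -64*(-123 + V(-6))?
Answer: -49728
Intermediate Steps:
I(G) = G**2
C(Y) = Y**2
V(X) = (X + X**2)**2 (V(X) = (X + X**2)*(X + X**2) = (X + X**2)**2)
-64*(-123 + V(-6)) = -64*(-123 + (-6)**2*(1 + (-6)**2 + 2*(-6))) = -64*(-123 + 36*(1 + 36 - 12)) = -64*(-123 + 36*25) = -64*(-123 + 900) = -64*777 = -49728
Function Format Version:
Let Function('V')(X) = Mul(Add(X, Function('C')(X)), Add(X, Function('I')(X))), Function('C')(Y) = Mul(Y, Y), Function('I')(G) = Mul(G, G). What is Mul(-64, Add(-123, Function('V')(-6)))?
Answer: -49728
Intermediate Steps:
Function('I')(G) = Pow(G, 2)
Function('C')(Y) = Pow(Y, 2)
Function('V')(X) = Pow(Add(X, Pow(X, 2)), 2) (Function('V')(X) = Mul(Add(X, Pow(X, 2)), Add(X, Pow(X, 2))) = Pow(Add(X, Pow(X, 2)), 2))
Mul(-64, Add(-123, Function('V')(-6))) = Mul(-64, Add(-123, Mul(Pow(-6, 2), Add(1, Pow(-6, 2), Mul(2, -6))))) = Mul(-64, Add(-123, Mul(36, Add(1, 36, -12)))) = Mul(-64, Add(-123, Mul(36, 25))) = Mul(-64, Add(-123, 900)) = Mul(-64, 777) = -49728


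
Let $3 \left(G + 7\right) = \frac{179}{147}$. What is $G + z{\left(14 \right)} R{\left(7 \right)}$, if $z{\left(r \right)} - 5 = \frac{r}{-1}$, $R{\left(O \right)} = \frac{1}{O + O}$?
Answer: $- \frac{6383}{882} \approx -7.237$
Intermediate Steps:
$R{\left(O \right)} = \frac{1}{2 O}$
$G = - \frac{2908}{441}$ ($G = -7 + \frac{179 \cdot \frac{1}{147}}{3} = -7 + \frac{1}{3} \cdot \frac{179}{147} = -7 + \frac{179}{441} = - \frac{2908}{441} \approx -6.5941$)
$z{\left(r \right)} = 5 - r$ ($z{\left(r \right)} = 5 + \frac{r}{-1} = 5 + r \left(-1\right) = 5 - r$)
$G + z{\left(14 \right)} R{\left(7 \right)} = - \frac{2908}{441} + \left(5 - 14\right) \frac{1}{2 \cdot 7} = - \frac{2908}{441} + \left(5 - 14\right) \frac{1}{2} \cdot \frac{1}{7} = - \frac{2908}{441} - \frac{9}{14} = - \frac{6383}{882}$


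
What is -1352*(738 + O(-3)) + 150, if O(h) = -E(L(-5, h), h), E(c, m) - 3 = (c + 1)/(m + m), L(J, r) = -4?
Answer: -992894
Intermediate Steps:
E(c, m) = 3 + (1 + c)/(2*m) (E(c, m) = 3 + (c + 1)/(m + m) = 3 + (1 + c)/((2*m)) = 3 + (1 + c)*(1/(2*m)) = 3 + (1 + c)/(2*m))
O(h) = -(-3 + 6*h)/(2*h) (O(h) = -(1 - 4 + 6*h)/(2*h) = -(-3 + 6*h)/(2*h))
-1352*(738 + O(-3)) + 150 = -1352*(738 + (-3 + (3/2)/(-3))) + 150 = -1352*(738 + (-3 + (3/2)*(-1/3))) + 150 = -1352*(738 + (-3 - 1/2)) + 150 = -1352*(738 - 7/2) + 150 = -1352*1469/2 + 150 = -993044 + 150 = -992894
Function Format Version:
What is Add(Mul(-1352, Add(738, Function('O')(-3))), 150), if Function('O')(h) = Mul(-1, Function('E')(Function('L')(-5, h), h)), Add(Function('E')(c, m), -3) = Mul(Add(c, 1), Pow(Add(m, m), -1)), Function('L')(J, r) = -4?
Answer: -992894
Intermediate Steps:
Function('E')(c, m) = Add(3, Mul(Rational(1, 2), Pow(m, -1), Add(1, c))) (Function('E')(c, m) = Add(3, Mul(Add(c, 1), Pow(Add(m, m), -1))) = Add(3, Mul(Add(1, c), Pow(Mul(2, m), -1))) = Add(3, Mul(Add(1, c), Mul(Rational(1, 2), Pow(m, -1)))) = Add(3, Mul(Rational(1, 2), Pow(m, -1), Add(1, c))))
Function('O')(h) = Mul(Rational(-1, 2), Pow(h, -1), Add(-3, Mul(6, h))) (Function('O')(h) = Mul(-1, Mul(Rational(1, 2), Pow(h, -1), Add(1, -4, Mul(6, h)))) = Mul(-1, Mul(Rational(1, 2), Pow(h, -1), Add(-3, Mul(6, h)))) = Mul(Rational(-1, 2), Pow(h, -1), Add(-3, Mul(6, h))))
Add(Mul(-1352, Add(738, Function('O')(-3))), 150) = Add(Mul(-1352, Add(738, Add(-3, Mul(Rational(3, 2), Pow(-3, -1))))), 150) = Add(Mul(-1352, Add(738, Add(-3, Mul(Rational(3, 2), Rational(-1, 3))))), 150) = Add(Mul(-1352, Add(738, Add(-3, Rational(-1, 2)))), 150) = Add(Mul(-1352, Add(738, Rational(-7, 2))), 150) = Add(Mul(-1352, Rational(1469, 2)), 150) = Add(-993044, 150) = -992894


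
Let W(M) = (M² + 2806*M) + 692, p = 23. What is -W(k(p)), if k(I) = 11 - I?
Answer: 32836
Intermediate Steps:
W(M) = 692 + M² + 2806*M
-W(k(p)) = -(692 + (11 - 1*23)² + 2806*(11 - 1*23)) = -(692 + (11 - 23)² + 2806*(11 - 23)) = -(692 + (-12)² + 2806*(-12)) = -(692 + 144 - 33672) = -1*(-32836) = 32836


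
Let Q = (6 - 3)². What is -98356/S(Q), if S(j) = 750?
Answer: -49178/375 ≈ -131.14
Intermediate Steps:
Q = 9 (Q = 3² = 9)
-98356/S(Q) = -98356/750 = -98356*1/750 = -49178/375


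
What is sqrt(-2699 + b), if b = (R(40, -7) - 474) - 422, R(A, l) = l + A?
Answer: I*sqrt(3562) ≈ 59.682*I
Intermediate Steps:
R(A, l) = A + l
b = -863 (b = ((40 - 7) - 474) - 422 = (33 - 474) - 422 = -441 - 422 = -863)
sqrt(-2699 + b) = sqrt(-2699 - 863) = sqrt(-3562) = I*sqrt(3562)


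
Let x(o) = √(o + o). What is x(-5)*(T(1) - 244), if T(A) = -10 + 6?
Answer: -248*I*√10 ≈ -784.25*I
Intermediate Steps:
T(A) = -4
x(o) = √2*√o (x(o) = √(2*o) = √2*√o)
x(-5)*(T(1) - 244) = (√2*√(-5))*(-4 - 244) = (√2*(I*√5))*(-248) = (I*√10)*(-248) = -248*I*√10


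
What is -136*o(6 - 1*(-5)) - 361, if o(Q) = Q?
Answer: -1857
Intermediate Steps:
-136*o(6 - 1*(-5)) - 361 = -136*(6 - 1*(-5)) - 361 = -136*(6 + 5) - 361 = -136*11 - 361 = -1496 - 361 = -1857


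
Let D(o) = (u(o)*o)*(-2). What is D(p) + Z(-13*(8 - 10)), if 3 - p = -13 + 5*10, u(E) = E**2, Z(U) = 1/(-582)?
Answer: 45749855/582 ≈ 78608.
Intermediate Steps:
Z(U) = -1/582
p = -34 (p = 3 - (-13 + 5*10) = 3 - (-13 + 50) = 3 - 1*37 = 3 - 37 = -34)
D(o) = -2*o**3 (D(o) = (o**2*o)*(-2) = o**3*(-2) = -2*o**3)
D(p) + Z(-13*(8 - 10)) = -2*(-34)**3 - 1/582 = -2*(-39304) - 1/582 = 78608 - 1/582 = 45749855/582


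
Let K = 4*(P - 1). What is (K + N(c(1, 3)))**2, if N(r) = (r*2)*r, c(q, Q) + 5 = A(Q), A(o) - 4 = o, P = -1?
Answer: 0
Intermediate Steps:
A(o) = 4 + o
c(q, Q) = -1 + Q (c(q, Q) = -5 + (4 + Q) = -1 + Q)
N(r) = 2*r**2 (N(r) = (2*r)*r = 2*r**2)
K = -8 (K = 4*(-1 - 1) = 4*(-2) = -8)
(K + N(c(1, 3)))**2 = (-8 + 2*(-1 + 3)**2)**2 = (-8 + 2*2**2)**2 = (-8 + 2*4)**2 = (-8 + 8)**2 = 0**2 = 0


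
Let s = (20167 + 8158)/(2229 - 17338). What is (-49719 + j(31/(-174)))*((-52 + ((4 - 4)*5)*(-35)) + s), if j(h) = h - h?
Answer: 40470917967/15109 ≈ 2.6786e+6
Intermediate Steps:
j(h) = 0
s = -28325/15109 (s = 28325/(-15109) = 28325*(-1/15109) = -28325/15109 ≈ -1.8747)
(-49719 + j(31/(-174)))*((-52 + ((4 - 4)*5)*(-35)) + s) = (-49719 + 0)*((-52 + ((4 - 4)*5)*(-35)) - 28325/15109) = -49719*((-52 + (0*5)*(-35)) - 28325/15109) = -49719*((-52 + 0*(-35)) - 28325/15109) = -49719*((-52 + 0) - 28325/15109) = -49719*(-52 - 28325/15109) = -49719*(-813993/15109) = 40470917967/15109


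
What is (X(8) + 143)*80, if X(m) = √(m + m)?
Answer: 11760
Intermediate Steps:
X(m) = √2*√m (X(m) = √(2*m) = √2*√m)
(X(8) + 143)*80 = (√2*√8 + 143)*80 = (√2*(2*√2) + 143)*80 = (4 + 143)*80 = 147*80 = 11760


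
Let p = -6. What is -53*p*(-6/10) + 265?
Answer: 371/5 ≈ 74.200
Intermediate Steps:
-53*p*(-6/10) + 265 = -(-318)*(-6/10) + 265 = -(-318)*(-6*⅒) + 265 = -(-318)*(-3)/5 + 265 = -53*18/5 + 265 = -954/5 + 265 = 371/5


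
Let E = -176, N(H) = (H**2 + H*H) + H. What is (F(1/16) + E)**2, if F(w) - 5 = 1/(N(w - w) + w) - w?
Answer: 6155361/256 ≈ 24044.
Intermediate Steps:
N(H) = H + 2*H**2 (N(H) = (H**2 + H**2) + H = 2*H**2 + H = H + 2*H**2)
F(w) = 5 + 1/w - w (F(w) = 5 + (1/((w - w)*(1 + 2*(w - w)) + w) - w) = 5 + (1/(0*(1 + 2*0) + w) - w) = 5 + (1/(0*(1 + 0) + w) - w) = 5 + (1/(0*1 + w) - w) = 5 + (1/(0 + w) - w) = 5 + (1/w - w) = 5 + 1/w - w)
(F(1/16) + E)**2 = ((5 + 1/(1/16) - 1/16) - 176)**2 = ((5 + 1/(1/16) - 1*1/16) - 176)**2 = ((5 + 16 - 1/16) - 176)**2 = (335/16 - 176)**2 = (-2481/16)**2 = 6155361/256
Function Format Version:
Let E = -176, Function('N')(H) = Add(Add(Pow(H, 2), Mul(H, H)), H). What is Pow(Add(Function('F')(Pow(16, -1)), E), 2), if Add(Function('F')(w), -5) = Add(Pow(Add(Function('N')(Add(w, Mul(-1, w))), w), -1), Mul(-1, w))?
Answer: Rational(6155361, 256) ≈ 24044.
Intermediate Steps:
Function('N')(H) = Add(H, Mul(2, Pow(H, 2))) (Function('N')(H) = Add(Add(Pow(H, 2), Pow(H, 2)), H) = Add(Mul(2, Pow(H, 2)), H) = Add(H, Mul(2, Pow(H, 2))))
Function('F')(w) = Add(5, Pow(w, -1), Mul(-1, w)) (Function('F')(w) = Add(5, Add(Pow(Add(Mul(Add(w, Mul(-1, w)), Add(1, Mul(2, Add(w, Mul(-1, w))))), w), -1), Mul(-1, w))) = Add(5, Add(Pow(Add(Mul(0, Add(1, Mul(2, 0))), w), -1), Mul(-1, w))) = Add(5, Add(Pow(Add(Mul(0, Add(1, 0)), w), -1), Mul(-1, w))) = Add(5, Add(Pow(Add(Mul(0, 1), w), -1), Mul(-1, w))) = Add(5, Add(Pow(Add(0, w), -1), Mul(-1, w))) = Add(5, Add(Pow(w, -1), Mul(-1, w))) = Add(5, Pow(w, -1), Mul(-1, w)))
Pow(Add(Function('F')(Pow(16, -1)), E), 2) = Pow(Add(Add(5, Pow(Pow(16, -1), -1), Mul(-1, Pow(16, -1))), -176), 2) = Pow(Add(Add(5, Pow(Rational(1, 16), -1), Mul(-1, Rational(1, 16))), -176), 2) = Pow(Add(Add(5, 16, Rational(-1, 16)), -176), 2) = Pow(Add(Rational(335, 16), -176), 2) = Pow(Rational(-2481, 16), 2) = Rational(6155361, 256)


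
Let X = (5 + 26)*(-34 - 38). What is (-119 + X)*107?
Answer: -251557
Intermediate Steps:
X = -2232 (X = 31*(-72) = -2232)
(-119 + X)*107 = (-119 - 2232)*107 = -2351*107 = -251557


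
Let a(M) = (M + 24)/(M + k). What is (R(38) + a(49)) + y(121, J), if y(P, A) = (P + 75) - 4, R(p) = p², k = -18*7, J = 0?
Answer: 125899/77 ≈ 1635.1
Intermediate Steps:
k = -126
a(M) = (24 + M)/(-126 + M) (a(M) = (M + 24)/(M - 126) = (24 + M)/(-126 + M))
y(P, A) = 71 + P (y(P, A) = (75 + P) - 4 = 71 + P)
(R(38) + a(49)) + y(121, J) = (38² + (24 + 49)/(-126 + 49)) + (71 + 121) = (1444 + 73/(-77)) + 192 = (1444 - 1/77*73) + 192 = (1444 - 73/77) + 192 = 111115/77 + 192 = 125899/77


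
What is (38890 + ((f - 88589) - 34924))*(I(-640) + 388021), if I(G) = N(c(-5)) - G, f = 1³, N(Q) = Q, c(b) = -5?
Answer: -32888848032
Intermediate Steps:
f = 1
I(G) = -5 - G
(38890 + ((f - 88589) - 34924))*(I(-640) + 388021) = (38890 + ((1 - 88589) - 34924))*((-5 - 1*(-640)) + 388021) = (38890 + (-88588 - 34924))*((-5 + 640) + 388021) = (38890 - 123512)*(635 + 388021) = -84622*388656 = -32888848032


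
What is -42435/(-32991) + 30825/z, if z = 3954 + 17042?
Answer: 635970945/230893012 ≈ 2.7544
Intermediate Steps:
z = 20996
-42435/(-32991) + 30825/z = -42435/(-32991) + 30825/20996 = -42435*(-1/32991) + 30825*(1/20996) = 14145/10997 + 30825/20996 = 635970945/230893012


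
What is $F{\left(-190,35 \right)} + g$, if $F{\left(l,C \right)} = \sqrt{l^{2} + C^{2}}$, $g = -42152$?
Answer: $-42152 + 5 \sqrt{1493} \approx -41959.0$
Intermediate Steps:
$F{\left(l,C \right)} = \sqrt{C^{2} + l^{2}}$
$F{\left(-190,35 \right)} + g = \sqrt{35^{2} + \left(-190\right)^{2}} - 42152 = \sqrt{1225 + 36100} - 42152 = \sqrt{37325} - 42152 = 5 \sqrt{1493} - 42152 = -42152 + 5 \sqrt{1493}$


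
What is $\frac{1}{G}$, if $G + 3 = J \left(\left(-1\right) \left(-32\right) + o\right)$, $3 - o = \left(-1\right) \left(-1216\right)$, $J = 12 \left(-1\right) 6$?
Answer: $\frac{1}{85029} \approx 1.1761 \cdot 10^{-5}$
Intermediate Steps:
$J = -72$ ($J = \left(-12\right) 6 = -72$)
$o = -1213$ ($o = 3 - \left(-1\right) \left(-1216\right) = 3 - 1216 = -1213$)
$G = 85029$ ($G = -3 - 72 \left(\left(-1\right) \left(-32\right) - 1213\right) = -3 - 72 \left(32 - 1213\right) = -3 - -85032 = -3 + 85032 = 85029$)
$\frac{1}{G} = \frac{1}{85029}$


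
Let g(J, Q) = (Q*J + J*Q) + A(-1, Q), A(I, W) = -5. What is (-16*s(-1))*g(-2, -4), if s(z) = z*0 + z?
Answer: 176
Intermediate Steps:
s(z) = z (s(z) = 0 + z = z)
g(J, Q) = -5 + 2*J*Q (g(J, Q) = (Q*J + J*Q) - 5 = (J*Q + J*Q) - 5 = 2*J*Q - 5 = -5 + 2*J*Q)
(-16*s(-1))*g(-2, -4) = (-16*(-1))*(-5 + 2*(-2)*(-4)) = 16*(-5 + 16) = 16*11 = 176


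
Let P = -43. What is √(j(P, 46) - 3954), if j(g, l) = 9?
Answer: I*√3945 ≈ 62.809*I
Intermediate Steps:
√(j(P, 46) - 3954) = √(9 - 3954) = √(-3945) = I*√3945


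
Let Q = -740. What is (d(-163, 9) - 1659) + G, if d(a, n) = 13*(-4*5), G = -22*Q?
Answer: 14361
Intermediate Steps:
G = 16280 (G = -22*(-740) = 16280)
d(a, n) = -260 (d(a, n) = 13*(-20) = -260)
(d(-163, 9) - 1659) + G = (-260 - 1659) + 16280 = -1919 + 16280 = 14361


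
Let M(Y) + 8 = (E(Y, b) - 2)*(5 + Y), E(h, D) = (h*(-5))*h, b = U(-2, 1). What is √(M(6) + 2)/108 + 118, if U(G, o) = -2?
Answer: 118 + I*√502/54 ≈ 118.0 + 0.41491*I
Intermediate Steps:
b = -2
E(h, D) = -5*h² (E(h, D) = (-5*h)*h = -5*h²)
M(Y) = -8 + (-2 - 5*Y²)*(5 + Y) (M(Y) = -8 + (-5*Y² - 2)*(5 + Y) = -8 + (-2 - 5*Y²)*(5 + Y))
√(M(6) + 2)/108 + 118 = √((-18 - 25*6² - 5*6³ - 2*6) + 2)/108 + 118 = √((-18 - 25*36 - 5*216 - 12) + 2)*(1/108) + 118 = √((-18 - 900 - 1080 - 12) + 2)*(1/108) + 118 = √(-2010 + 2)*(1/108) + 118 = √(-2008)*(1/108) + 118 = (2*I*√502)*(1/108) + 118 = I*√502/54 + 118 = 118 + I*√502/54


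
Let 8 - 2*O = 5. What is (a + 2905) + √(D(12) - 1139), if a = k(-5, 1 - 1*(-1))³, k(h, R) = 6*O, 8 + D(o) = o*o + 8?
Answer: 3634 + I*√995 ≈ 3634.0 + 31.544*I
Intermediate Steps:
O = 3/2 (O = 4 - ½*5 = 4 - 5/2 = 3/2 ≈ 1.5000)
D(o) = o² (D(o) = -8 + (o*o + 8) = -8 + (o² + 8) = -8 + (8 + o²) = o²)
k(h, R) = 9 (k(h, R) = 6*(3/2) = 9)
a = 729 (a = 9³ = 729)
(a + 2905) + √(D(12) - 1139) = (729 + 2905) + √(12² - 1139) = 3634 + √(144 - 1139) = 3634 + √(-995) = 3634 + I*√995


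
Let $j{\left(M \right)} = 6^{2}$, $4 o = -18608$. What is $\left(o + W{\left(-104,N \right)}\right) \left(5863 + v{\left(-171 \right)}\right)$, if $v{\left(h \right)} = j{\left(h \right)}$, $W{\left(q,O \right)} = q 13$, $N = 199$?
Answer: $-35417596$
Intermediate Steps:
$o = -4652$ ($o = \frac{1}{4} \left(-18608\right) = -4652$)
$W{\left(q,O \right)} = 13 q$
$j{\left(M \right)} = 36$
$v{\left(h \right)} = 36$
$\left(o + W{\left(-104,N \right)}\right) \left(5863 + v{\left(-171 \right)}\right) = \left(-4652 + 13 \left(-104\right)\right) \left(5863 + 36\right) = \left(-4652 - 1352\right) 5899 = \left(-6004\right) 5899 = -35417596$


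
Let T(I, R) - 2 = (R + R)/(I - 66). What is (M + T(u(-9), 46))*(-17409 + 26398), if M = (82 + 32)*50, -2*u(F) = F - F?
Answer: 1691010680/33 ≈ 5.1243e+7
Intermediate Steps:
u(F) = 0 (u(F) = -(F - F)/2 = -½*0 = 0)
T(I, R) = 2 + 2*R/(-66 + I) (T(I, R) = 2 + (R + R)/(I - 66) = 2 + (2*R)/(-66 + I) = 2 + 2*R/(-66 + I))
M = 5700 (M = 114*50 = 5700)
(M + T(u(-9), 46))*(-17409 + 26398) = (5700 + 2*(-66 + 0 + 46)/(-66 + 0))*(-17409 + 26398) = (5700 + 2*(-20)/(-66))*8989 = (5700 + 2*(-1/66)*(-20))*8989 = (5700 + 20/33)*8989 = (188120/33)*8989 = 1691010680/33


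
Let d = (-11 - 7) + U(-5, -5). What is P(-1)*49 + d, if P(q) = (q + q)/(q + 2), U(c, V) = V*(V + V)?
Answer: -66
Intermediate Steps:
U(c, V) = 2*V² (U(c, V) = V*(2*V) = 2*V²)
P(q) = 2*q/(2 + q) (P(q) = (2*q)/(2 + q) = 2*q/(2 + q))
d = 32 (d = (-11 - 7) + 2*(-5)² = -18 + 2*25 = -18 + 50 = 32)
P(-1)*49 + d = (2*(-1)/(2 - 1))*49 + 32 = (2*(-1)/1)*49 + 32 = (2*(-1)*1)*49 + 32 = -2*49 + 32 = -98 + 32 = -66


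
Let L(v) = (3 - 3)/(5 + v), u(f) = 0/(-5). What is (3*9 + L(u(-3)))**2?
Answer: 729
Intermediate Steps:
u(f) = 0 (u(f) = 0*(-1/5) = 0)
L(v) = 0 (L(v) = 0/(5 + v) = 0)
(3*9 + L(u(-3)))**2 = (3*9 + 0)**2 = (27 + 0)**2 = 27**2 = 729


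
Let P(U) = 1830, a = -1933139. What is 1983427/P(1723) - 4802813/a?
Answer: 3843029235143/3537644370 ≈ 1086.3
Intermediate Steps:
1983427/P(1723) - 4802813/a = 1983427/1830 - 4802813/(-1933139) = 1983427*(1/1830) - 4802813*(-1/1933139) = 1983427/1830 + 4802813/1933139 = 3843029235143/3537644370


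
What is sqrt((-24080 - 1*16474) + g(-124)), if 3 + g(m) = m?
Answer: I*sqrt(40681) ≈ 201.7*I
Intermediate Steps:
g(m) = -3 + m
sqrt((-24080 - 1*16474) + g(-124)) = sqrt((-24080 - 1*16474) + (-3 - 124)) = sqrt((-24080 - 16474) - 127) = sqrt(-40554 - 127) = sqrt(-40681) = I*sqrt(40681)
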